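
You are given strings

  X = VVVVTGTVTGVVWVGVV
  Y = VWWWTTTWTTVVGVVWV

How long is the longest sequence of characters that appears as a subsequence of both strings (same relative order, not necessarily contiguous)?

Taking V [1,1], then T [5,9], then T [7,10], then V [8,12], then G [10,13], then V [11,14], then V [12,15], then W [13,16], then V [17,17] gives a common subsequence of length 9. The LCS DP gives dp[17][17] = 9, so this is optimal.

9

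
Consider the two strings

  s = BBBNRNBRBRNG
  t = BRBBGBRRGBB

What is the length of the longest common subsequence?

Let dp[i][j] be the LCS length of the first i characters of s and the first j characters of t. dp[i][j] = dp[i-1][j-1]+1 when the i-th and j-th characters match, else max(dp[i-1][j], dp[i][j-1]).
    ·  B  R  B  B  G  B  R  R  G  B  B
 ·  0  0  0  0  0  0  0  0  0  0  0  0
 B  0  1  1  1  1  1  1  1  1  1  1  1
 B  0  1  1  2  2  2  2  2  2  2  2  2
 B  0  1  1  2  3  3  3  3  3  3  3  3
 N  0  1  1  2  3  3  3  3  3  3  3  3
 R  0  1  2  2  3  3  3  4  4  4  4  4
 N  0  1  2  2  3  3  3  4  4  4  4  4
 B  0  1  2  3  3  3  4  4  4  4  5  5
 R  0  1  2  3  3  3  4  5  5  5  5  5
 B  0  1  2  3  4  4  4  5  5  5  6  6
 R  0  1  2  3  4  4  4  5  6  6  6  6
 N  0  1  2  3  4  4  4  5  6  6  6  6
 G  0  1  2  3  4  5  5  5  6  7  7  7
dp[12][11] = 7. One LCS (by backtracking along matches): BBBBRRG.

7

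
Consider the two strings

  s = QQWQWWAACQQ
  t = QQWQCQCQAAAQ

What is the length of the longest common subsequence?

Match Q at s[1]=t[1]; then Q at s[2]=t[2]; then W at s[3]=t[3]; then Q at s[4]=t[8]; then A at s[7]=t[10]; then A at s[8]=t[11]; then Q at s[11]=t[12] — 7 characters in the same relative order in both. The LCS DP gives dp[11][12] = 7, so this is optimal.

7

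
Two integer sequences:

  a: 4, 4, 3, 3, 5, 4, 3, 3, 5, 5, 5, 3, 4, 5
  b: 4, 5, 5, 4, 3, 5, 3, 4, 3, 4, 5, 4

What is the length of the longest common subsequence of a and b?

One common subsequence of length 8: 4 (a #1, b #1), then 4 (a #2, b #4), then 3 (a #3, b #5), then 3 (a #4, b #7), then 4 (a #6, b #8), then 3 (a #7, b #9), then 5 (a #11, b #11), then 4 (a #13, b #12), and the DP table's final entry dp[14][12] is also 8, so no common subsequence is longer.

8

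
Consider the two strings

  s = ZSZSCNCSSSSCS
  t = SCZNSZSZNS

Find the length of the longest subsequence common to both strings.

Taking Z (s #1, t #3); then S (s #2, t #5); then Z (s #3, t #6); then S (s #4, t #7); then N (s #6, t #9); then S (s #13, t #10) gives a common subsequence of length 6, and the DP table's final entry dp[13][10] is also 6, so no common subsequence is longer.

6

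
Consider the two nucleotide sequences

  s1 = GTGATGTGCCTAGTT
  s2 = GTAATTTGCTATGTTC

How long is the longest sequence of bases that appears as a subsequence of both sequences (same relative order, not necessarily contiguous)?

12

One common subsequence of length 12: G (s1 #1, s2 #1) → T (s1 #2, s2 #2) → A (s1 #4, s2 #4) → T (s1 #5, s2 #6) → T (s1 #7, s2 #7) → G (s1 #8, s2 #8) → C (s1 #10, s2 #9) → T (s1 #11, s2 #10) → A (s1 #12, s2 #11) → G (s1 #13, s2 #13) → T (s1 #14, s2 #14) → T (s1 #15, s2 #15), and the DP table's final entry dp[15][16] is also 12, so no common subsequence is longer.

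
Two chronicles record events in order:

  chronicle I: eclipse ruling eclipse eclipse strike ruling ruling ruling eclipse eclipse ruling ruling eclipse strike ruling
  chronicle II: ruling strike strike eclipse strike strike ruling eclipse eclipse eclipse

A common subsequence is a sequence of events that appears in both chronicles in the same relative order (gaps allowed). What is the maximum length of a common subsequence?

7

One common subsequence of length 7: ruling (chronicle I #2, chronicle II #1); then eclipse (chronicle I #3, chronicle II #4); then strike (chronicle I #5, chronicle II #6); then ruling (chronicle I #8, chronicle II #7); then eclipse (chronicle I #9, chronicle II #8); then eclipse (chronicle I #10, chronicle II #9); then eclipse (chronicle I #13, chronicle II #10). dp[15][10] = 7 confirms this is the maximum.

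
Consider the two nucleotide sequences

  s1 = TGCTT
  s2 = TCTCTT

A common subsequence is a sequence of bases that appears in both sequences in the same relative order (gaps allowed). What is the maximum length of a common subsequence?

4

One common subsequence of length 4: T [1,3] → C [3,4] → T [4,5] → T [5,6]. dp[5][6] = 4 confirms this is the maximum.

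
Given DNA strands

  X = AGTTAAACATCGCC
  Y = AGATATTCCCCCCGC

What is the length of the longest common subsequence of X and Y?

8

Pick A at X[1]=Y[1] → G at X[2]=Y[2] → T at X[3]=Y[6] → T at X[4]=Y[7] → C at X[8]=Y[12] → C at X[11]=Y[13] → G at X[12]=Y[14] → C at X[14]=Y[15]; all 8 bases appear in both, in order. The LCS DP gives dp[14][15] = 8, so this is optimal.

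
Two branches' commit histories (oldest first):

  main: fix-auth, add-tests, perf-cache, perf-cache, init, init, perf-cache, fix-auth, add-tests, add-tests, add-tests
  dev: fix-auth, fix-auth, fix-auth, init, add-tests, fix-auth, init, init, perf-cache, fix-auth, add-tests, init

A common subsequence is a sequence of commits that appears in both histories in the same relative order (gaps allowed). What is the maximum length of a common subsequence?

Pick fix-auth (main #1, dev #3), then add-tests (main #2, dev #5), then init (main #5, dev #7), then init (main #6, dev #8), then perf-cache (main #7, dev #9), then fix-auth (main #8, dev #10), then add-tests (main #9, dev #11); all 7 commits appear in both, in order. The LCS DP gives dp[11][12] = 7, so this is optimal.

7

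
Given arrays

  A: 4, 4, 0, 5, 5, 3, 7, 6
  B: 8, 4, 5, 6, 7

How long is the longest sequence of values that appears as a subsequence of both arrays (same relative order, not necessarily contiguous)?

3

Taking 4 at A[2]=B[2]; then 5 at A[4]=B[3]; then 7 at A[7]=B[5] gives a common subsequence of length 3, and the DP table's final entry dp[8][5] is also 3, so no common subsequence is longer.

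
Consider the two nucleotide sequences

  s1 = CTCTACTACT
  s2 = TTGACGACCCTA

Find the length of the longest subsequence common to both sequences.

7

Let dp[i][j] be the LCS length of the first i bases of s1 and the first j bases of s2. dp[i][j] = dp[i-1][j-1]+1 when the i-th and j-th bases match, else max(dp[i-1][j], dp[i][j-1]).
    ·  T  T  G  A  C  G  A  C  C  C  T  A
 ·  0  0  0  0  0  0  0  0  0  0  0  0  0
 C  0  0  0  0  0  1  1  1  1  1  1  1  1
 T  0  1  1  1  1  1  1  1  1  1  1  2  2
 C  0  1  1  1  1  2  2  2  2  2  2  2  2
 T  0  1  2  2  2  2  2  2  2  2  2  3  3
 A  0  1  2  2  3  3  3  3  3  3  3  3  4
 C  0  1  2  2  3  4  4  4  4  4  4  4  4
 T  0  1  2  2  3  4  4  4  4  4  4  5  5
 A  0  1  2  2  3  4  4  5  5  5  5  5  6
 C  0  1  2  2  3  4  4  5  6  6  6  6  6
 T  0  1  2  2  3  4  4  5  6  6  6  7  7
dp[10][12] = 7. One LCS (by backtracking along matches): TTACACT.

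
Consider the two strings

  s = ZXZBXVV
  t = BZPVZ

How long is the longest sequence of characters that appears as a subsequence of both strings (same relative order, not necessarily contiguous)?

2

One common subsequence of length 2: Z [1,2], then Z [3,5]. The LCS DP gives dp[7][5] = 2, so this is optimal.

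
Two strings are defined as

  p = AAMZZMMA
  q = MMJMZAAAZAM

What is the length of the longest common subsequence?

Pick A [1,7], then A [2,8], then Z [4,9], then M [7,11]; all 4 characters appear in both, in order, and the DP table's final entry dp[8][11] is also 4, so no common subsequence is longer.

4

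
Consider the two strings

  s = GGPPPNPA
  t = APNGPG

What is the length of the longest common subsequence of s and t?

3

One common subsequence of length 3: P [5,2] → N [6,3] → P [7,5], and the DP table's final entry dp[8][6] is also 3, so no common subsequence is longer.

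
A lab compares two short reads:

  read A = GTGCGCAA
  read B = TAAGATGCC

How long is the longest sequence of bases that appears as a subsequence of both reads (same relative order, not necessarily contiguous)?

Let dp[i][j] be the LCS length of the first i bases of read A and the first j bases of read B. dp[i][j] = dp[i-1][j-1]+1 when the i-th and j-th bases match, else max(dp[i-1][j], dp[i][j-1]).
    ·  T  A  A  G  A  T  G  C  C
 ·  0  0  0  0  0  0  0  0  0  0
 G  0  0  0  0  1  1  1  1  1  1
 T  0  1  1  1  1  1  2  2  2  2
 G  0  1  1  1  2  2  2  3  3  3
 C  0  1  1  1  2  2  2  3  4  4
 G  0  1  1  1  2  2  2  3  4  4
 C  0  1  1  1  2  2  2  3  4  5
 A  0  1  2  2  2  3  3  3  4  5
 A  0  1  2  3  3  3  3  3  4  5
dp[8][9] = 5. One LCS (by backtracking along matches): GTGCC.

5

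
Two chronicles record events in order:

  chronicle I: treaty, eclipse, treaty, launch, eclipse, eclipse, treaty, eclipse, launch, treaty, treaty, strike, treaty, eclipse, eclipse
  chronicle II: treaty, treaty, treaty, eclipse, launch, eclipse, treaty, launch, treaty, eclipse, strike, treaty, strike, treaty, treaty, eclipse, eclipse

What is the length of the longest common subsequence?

12

Pick treaty (chronicle I #1, chronicle II #3); then eclipse (chronicle I #2, chronicle II #4); then launch (chronicle I #4, chronicle II #5); then eclipse (chronicle I #6, chronicle II #6); then treaty (chronicle I #7, chronicle II #7); then launch (chronicle I #9, chronicle II #8); then treaty (chronicle I #10, chronicle II #9); then treaty (chronicle I #11, chronicle II #12); then strike (chronicle I #12, chronicle II #13); then treaty (chronicle I #13, chronicle II #15); then eclipse (chronicle I #14, chronicle II #16); then eclipse (chronicle I #15, chronicle II #17); all 12 events appear in both, in order. dp[15][17] = 12 confirms this is the maximum.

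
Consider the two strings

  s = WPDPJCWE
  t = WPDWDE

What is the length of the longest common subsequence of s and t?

5

Let dp[i][j] be the LCS length of the first i characters of s and the first j characters of t. dp[i][j] = dp[i-1][j-1]+1 when the i-th and j-th characters match, else max(dp[i-1][j], dp[i][j-1]).
    ·  W  P  D  W  D  E
 ·  0  0  0  0  0  0  0
 W  0  1  1  1  1  1  1
 P  0  1  2  2  2  2  2
 D  0  1  2  3  3  3  3
 P  0  1  2  3  3  3  3
 J  0  1  2  3  3  3  3
 C  0  1  2  3  3  3  3
 W  0  1  2  3  4  4  4
 E  0  1  2  3  4  4  5
dp[8][6] = 5. One LCS (by backtracking along matches): WPDWE.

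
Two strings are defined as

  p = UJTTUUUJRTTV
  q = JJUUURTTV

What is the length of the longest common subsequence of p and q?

8

Let dp[i][j] be the LCS length of the first i characters of p and the first j characters of q. dp[i][j] = dp[i-1][j-1]+1 when the i-th and j-th characters match, else max(dp[i-1][j], dp[i][j-1]).
    ·  J  J  U  U  U  R  T  T  V
 ·  0  0  0  0  0  0  0  0  0  0
 U  0  0  0  1  1  1  1  1  1  1
 J  0  1  1  1  1  1  1  1  1  1
 T  0  1  1  1  1  1  1  2  2  2
 T  0  1  1  1  1  1  1  2  3  3
 U  0  1  1  2  2  2  2  2  3  3
 U  0  1  1  2  3  3  3  3  3  3
 U  0  1  1  2  3  4  4  4  4  4
 J  0  1  2  2  3  4  4  4  4  4
 R  0  1  2  2  3  4  5  5  5  5
 T  0  1  2  2  3  4  5  6  6  6
 T  0  1  2  2  3  4  5  6  7  7
 V  0  1  2  2  3  4  5  6  7  8
dp[12][9] = 8. One LCS (by backtracking along matches): JUUURTTV.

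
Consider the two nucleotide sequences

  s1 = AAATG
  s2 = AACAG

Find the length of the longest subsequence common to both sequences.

4

Let dp[i][j] be the LCS length of the first i bases of s1 and the first j bases of s2. dp[i][j] = dp[i-1][j-1]+1 when the i-th and j-th bases match, else max(dp[i-1][j], dp[i][j-1]).
    ·  A  A  C  A  G
 ·  0  0  0  0  0  0
 A  0  1  1  1  1  1
 A  0  1  2  2  2  2
 A  0  1  2  2  3  3
 T  0  1  2  2  3  3
 G  0  1  2  2  3  4
dp[5][5] = 4. One LCS (by backtracking along matches): AAAG.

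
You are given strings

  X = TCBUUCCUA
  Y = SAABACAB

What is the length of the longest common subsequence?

Taking B [3,4], C [7,6], A [9,7] gives a common subsequence of length 3. dp[9][8] = 3 confirms this is the maximum.

3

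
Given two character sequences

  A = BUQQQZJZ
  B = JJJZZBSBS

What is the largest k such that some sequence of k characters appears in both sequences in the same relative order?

Let dp[i][j] be the LCS length of the first i characters of A and the first j characters of B. dp[i][j] = dp[i-1][j-1]+1 when the i-th and j-th characters match, else max(dp[i-1][j], dp[i][j-1]).
    ·  J  J  J  Z  Z  B  S  B  S
 ·  0  0  0  0  0  0  0  0  0  0
 B  0  0  0  0  0  0  1  1  1  1
 U  0  0  0  0  0  0  1  1  1  1
 Q  0  0  0  0  0  0  1  1  1  1
 Q  0  0  0  0  0  0  1  1  1  1
 Q  0  0  0  0  0  0  1  1  1  1
 Z  0  0  0  0  1  1  1  1  1  1
 J  0  1  1  1  1  1  1  1  1  1
 Z  0  1  1  1  2  2  2  2  2  2
dp[8][9] = 2. One LCS (by backtracking along matches): ZZ.

2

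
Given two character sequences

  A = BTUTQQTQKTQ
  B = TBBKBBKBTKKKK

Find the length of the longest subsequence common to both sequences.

One common subsequence of length 3: B [1,8], then T [2,9], then K [9,13]. The LCS DP gives dp[11][13] = 3, so this is optimal.

3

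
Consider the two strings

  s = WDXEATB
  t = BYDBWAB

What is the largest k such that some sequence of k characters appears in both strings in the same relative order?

3

Match W (s #1, t #5) → A (s #5, t #6) → B (s #7, t #7) — 3 characters in the same relative order in both. The LCS DP gives dp[7][7] = 3, so this is optimal.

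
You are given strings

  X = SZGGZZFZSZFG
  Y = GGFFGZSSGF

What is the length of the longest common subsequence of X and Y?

Taking G (X #3, Y #1), G (X #4, Y #2), F (X #7, Y #4), Z (X #8, Y #6), S (X #9, Y #8), F (X #11, Y #10) gives a common subsequence of length 6. dp[12][10] = 6 confirms this is the maximum.

6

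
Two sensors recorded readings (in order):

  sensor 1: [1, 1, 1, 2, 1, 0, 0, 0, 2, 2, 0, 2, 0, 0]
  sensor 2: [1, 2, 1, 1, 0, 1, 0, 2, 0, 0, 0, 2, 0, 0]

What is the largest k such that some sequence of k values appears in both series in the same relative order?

Pick 1 (sensor 1 #1, sensor 2 #1) → 1 (sensor 1 #2, sensor 2 #3) → 1 (sensor 1 #3, sensor 2 #4) → 1 (sensor 1 #5, sensor 2 #6) → 0 (sensor 1 #6, sensor 2 #7) → 0 (sensor 1 #7, sensor 2 #9) → 0 (sensor 1 #8, sensor 2 #10) → 0 (sensor 1 #11, sensor 2 #11) → 2 (sensor 1 #12, sensor 2 #12) → 0 (sensor 1 #13, sensor 2 #13) → 0 (sensor 1 #14, sensor 2 #14); all 11 values appear in both, in order. dp[14][14] = 11 confirms this is the maximum.

11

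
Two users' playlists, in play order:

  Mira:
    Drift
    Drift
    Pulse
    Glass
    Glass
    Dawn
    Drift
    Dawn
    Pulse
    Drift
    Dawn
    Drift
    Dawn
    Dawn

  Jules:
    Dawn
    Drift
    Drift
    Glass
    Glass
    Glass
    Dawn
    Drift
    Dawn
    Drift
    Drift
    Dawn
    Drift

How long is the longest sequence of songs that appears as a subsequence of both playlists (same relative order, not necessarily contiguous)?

Pick Drift [1,2], Drift [2,3], Glass [4,5], Glass [5,6], Dawn [6,7], Drift [7,8], Dawn [8,9], Drift [10,11], Dawn [11,12], Drift [12,13]; all 10 songs appear in both, in order. dp[14][13] = 10 confirms this is the maximum.

10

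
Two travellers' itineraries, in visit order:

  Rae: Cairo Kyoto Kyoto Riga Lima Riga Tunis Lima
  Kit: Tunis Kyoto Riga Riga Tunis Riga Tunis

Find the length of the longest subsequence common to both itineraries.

Pick Kyoto (Rae #2, Kit #2) → Riga (Rae #4, Kit #4) → Riga (Rae #6, Kit #6) → Tunis (Rae #7, Kit #7); all 4 stops appear in both, in order. The LCS DP gives dp[8][7] = 4, so this is optimal.

4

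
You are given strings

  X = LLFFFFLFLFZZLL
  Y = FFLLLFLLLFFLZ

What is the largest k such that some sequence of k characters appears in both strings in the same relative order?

7

Match L (X #1, Y #4), L (X #2, Y #5), F (X #3, Y #6), F (X #6, Y #10), F (X #8, Y #11), L (X #9, Y #12), Z (X #12, Y #13) — 7 characters in the same relative order in both. dp[14][13] = 7 confirms this is the maximum.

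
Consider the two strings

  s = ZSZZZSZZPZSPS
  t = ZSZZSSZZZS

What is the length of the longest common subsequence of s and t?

Match Z [1,1], then S [2,2], then Z [3,3], then Z [4,4], then S [6,6], then Z [7,7], then Z [8,8], then Z [10,9], then S [13,10] — 9 characters in the same relative order in both. Since dp[13][10] = 9, nothing longer is possible.

9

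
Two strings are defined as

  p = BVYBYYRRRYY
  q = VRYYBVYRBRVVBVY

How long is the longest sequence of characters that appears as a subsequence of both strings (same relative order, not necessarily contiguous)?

One common subsequence of length 7: V (p #2, q #1); then Y (p #3, q #4); then B (p #4, q #5); then Y (p #6, q #7); then R (p #7, q #8); then R (p #8, q #10); then Y (p #11, q #15). dp[11][15] = 7 confirms this is the maximum.

7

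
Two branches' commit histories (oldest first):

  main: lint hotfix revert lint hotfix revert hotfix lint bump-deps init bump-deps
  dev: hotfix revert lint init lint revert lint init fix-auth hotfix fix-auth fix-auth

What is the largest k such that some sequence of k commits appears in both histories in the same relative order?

Match hotfix [2,1], revert [3,2], lint [4,5], revert [6,6], lint [8,7], init [10,8] — 6 commits in the same relative order in both. dp[11][12] = 6 confirms this is the maximum.

6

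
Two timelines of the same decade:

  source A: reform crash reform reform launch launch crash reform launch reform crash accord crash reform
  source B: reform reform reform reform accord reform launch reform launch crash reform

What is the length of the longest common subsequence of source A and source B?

8

Taking reform (source A #1, source B #3); then reform (source A #3, source B #4); then reform (source A #4, source B #6); then launch (source A #6, source B #7); then reform (source A #8, source B #8); then launch (source A #9, source B #9); then crash (source A #13, source B #10); then reform (source A #14, source B #11) gives a common subsequence of length 8. dp[14][11] = 8 confirms this is the maximum.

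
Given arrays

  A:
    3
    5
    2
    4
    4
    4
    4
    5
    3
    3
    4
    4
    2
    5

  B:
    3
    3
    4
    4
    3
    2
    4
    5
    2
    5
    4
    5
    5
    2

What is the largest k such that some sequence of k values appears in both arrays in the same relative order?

Match 3 at A[1]=B[2] → 4 at A[4]=B[3] → 4 at A[5]=B[4] → 4 at A[6]=B[7] → 4 at A[7]=B[11] → 5 at A[8]=B[13] → 2 at A[13]=B[14] — 7 values in the same relative order in both, and the DP table's final entry dp[14][14] is also 7, so no common subsequence is longer.

7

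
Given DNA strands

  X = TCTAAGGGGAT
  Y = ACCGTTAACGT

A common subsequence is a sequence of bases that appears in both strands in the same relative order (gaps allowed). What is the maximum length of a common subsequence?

6

Let dp[i][j] be the LCS length of the first i bases of X and the first j bases of Y. dp[i][j] = dp[i-1][j-1]+1 when the i-th and j-th bases match, else max(dp[i-1][j], dp[i][j-1]).
    ·  A  C  C  G  T  T  A  A  C  G  T
 ·  0  0  0  0  0  0  0  0  0  0  0  0
 T  0  0  0  0  0  1  1  1  1  1  1  1
 C  0  0  1  1  1  1  1  1  1  2  2  2
 T  0  0  1  1  1  2  2  2  2  2  2  3
 A  0  1  1  1  1  2  2  3  3  3  3  3
 A  0  1  1  1  1  2  2  3  4  4  4  4
 G  0  1  1  1  2  2  2  3  4  4  5  5
 G  0  1  1  1  2  2  2  3  4  4  5  5
 G  0  1  1  1  2  2  2  3  4  4  5  5
 G  0  1  1  1  2  2  2  3  4  4  5  5
 A  0  1  1  1  2  2  2  3  4  4  5  5
 T  0  1  1  1  2  3  3  3  4  4  5  6
dp[11][11] = 6. One LCS (by backtracking along matches): TTAAGT.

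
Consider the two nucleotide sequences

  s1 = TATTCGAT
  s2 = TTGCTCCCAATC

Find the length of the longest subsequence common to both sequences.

6

Pick T [1,1] → T [3,2] → T [4,5] → C [5,8] → A [7,10] → T [8,11]; all 6 bases appear in both, in order. The LCS DP gives dp[8][12] = 6, so this is optimal.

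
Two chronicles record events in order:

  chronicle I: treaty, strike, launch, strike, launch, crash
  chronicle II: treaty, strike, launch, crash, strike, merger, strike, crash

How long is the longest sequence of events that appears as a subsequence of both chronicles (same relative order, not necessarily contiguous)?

Pick treaty (chronicle I #1, chronicle II #1); then strike (chronicle I #2, chronicle II #2); then launch (chronicle I #3, chronicle II #3); then strike (chronicle I #4, chronicle II #7); then crash (chronicle I #6, chronicle II #8); all 5 events appear in both, in order. dp[6][8] = 5 confirms this is the maximum.

5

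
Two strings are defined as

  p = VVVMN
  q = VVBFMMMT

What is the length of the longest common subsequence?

3

One common subsequence of length 3: V [1,1], V [2,2], M [4,7]. dp[5][8] = 3 confirms this is the maximum.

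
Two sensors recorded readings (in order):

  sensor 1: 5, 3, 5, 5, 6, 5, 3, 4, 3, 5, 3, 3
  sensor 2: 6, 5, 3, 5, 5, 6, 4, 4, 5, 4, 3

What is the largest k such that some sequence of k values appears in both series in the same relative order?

8

Let dp[i][j] be the LCS length of the first i values of sensor 1 and the first j values of sensor 2. dp[i][j] = dp[i-1][j-1]+1 when the i-th and j-th values match, else max(dp[i-1][j], dp[i][j-1]).
    ·  6  5  3  5  5  6  4  4  5  4  3
 ·  0  0  0  0  0  0  0  0  0  0  0  0
 5  0  0  1  1  1  1  1  1  1  1  1  1
 3  0  0  1  2  2  2  2  2  2  2  2  2
 5  0  0  1  2  3  3  3  3  3  3  3  3
 5  0  0  1  2  3  4  4  4  4  4  4  4
 6  0  1  1  2  3  4  5  5  5  5  5  5
 5  0  1  2  2  3  4  5  5  5  6  6  6
 3  0  1  2  3  3  4  5  5  5  6  6  7
 4  0  1  2  3  3  4  5  6  6  6  7  7
 3  0  1  2  3  3  4  5  6  6  6  7  8
 5  0  1  2  3  4  4  5  6  6  7  7  8
 3  0  1  2  3  4  4  5  6  6  7  7  8
 3  0  1  2  3  4  4  5  6  6  7  7  8
dp[12][11] = 8. One LCS (by backtracking along matches): 5, 3, 5, 5, 6, 5, 4, 3.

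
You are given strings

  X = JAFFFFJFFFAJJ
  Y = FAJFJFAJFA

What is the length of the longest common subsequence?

Let dp[i][j] be the LCS length of the first i characters of X and the first j characters of Y. dp[i][j] = dp[i-1][j-1]+1 when the i-th and j-th characters match, else max(dp[i-1][j], dp[i][j-1]).
    ·  F  A  J  F  J  F  A  J  F  A
 ·  0  0  0  0  0  0  0  0  0  0  0
 J  0  0  0  1  1  1  1  1  1  1  1
 A  0  0  1  1  1  1  1  2  2  2  2
 F  0  1  1  1  2  2  2  2  2  3  3
 F  0  1  1  1  2  2  3  3  3  3  3
 F  0  1  1  1  2  2  3  3  3  4  4
 F  0  1  1  1  2  2  3  3  3  4  4
 J  0  1  1  2  2  3  3  3  4  4  4
 F  0  1  1  2  3  3  4  4  4  5  5
 F  0  1  1  2  3  3  4  4  4  5  5
 F  0  1  1  2  3  3  4  4  4  5  5
 A  0  1  2  2  3  3  4  5  5  5  6
 J  0  1  2  3  3  4  4  5  6  6  6
 J  0  1  2  3  3  4  4  5  6  6  6
dp[13][10] = 6. One LCS (by backtracking along matches): JFFJFA.

6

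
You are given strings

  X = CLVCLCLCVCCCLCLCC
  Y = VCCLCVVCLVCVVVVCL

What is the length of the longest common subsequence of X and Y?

10

Pick V (X #3, Y #1) → C (X #4, Y #2) → C (X #6, Y #3) → L (X #7, Y #4) → C (X #8, Y #5) → V (X #9, Y #7) → C (X #10, Y #8) → C (X #11, Y #11) → C (X #14, Y #16) → L (X #15, Y #17); all 10 characters appear in both, in order. The LCS DP gives dp[17][17] = 10, so this is optimal.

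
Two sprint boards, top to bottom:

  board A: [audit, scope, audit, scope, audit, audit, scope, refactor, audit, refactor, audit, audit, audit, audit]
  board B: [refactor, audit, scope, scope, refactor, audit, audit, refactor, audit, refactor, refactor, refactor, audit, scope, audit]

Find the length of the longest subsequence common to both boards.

Pick audit [1,2], then scope [2,3], then scope [4,4], then audit [5,6], then audit [6,7], then refactor [8,8], then audit [9,9], then refactor [10,12], then audit [11,13], then audit [14,15]; all 10 tasks appear in both, in order, and the DP table's final entry dp[14][15] is also 10, so no common subsequence is longer.

10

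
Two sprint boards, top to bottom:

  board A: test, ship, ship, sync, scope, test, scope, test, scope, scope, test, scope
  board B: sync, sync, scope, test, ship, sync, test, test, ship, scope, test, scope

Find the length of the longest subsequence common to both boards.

8

Taking test [1,4]; then ship [3,5]; then sync [4,6]; then test [6,7]; then test [8,8]; then scope [10,10]; then test [11,11]; then scope [12,12] gives a common subsequence of length 8. The LCS DP gives dp[12][12] = 8, so this is optimal.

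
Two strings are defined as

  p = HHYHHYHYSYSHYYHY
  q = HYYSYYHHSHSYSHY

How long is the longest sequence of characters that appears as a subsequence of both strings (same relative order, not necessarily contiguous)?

One common subsequence of length 10: H [1,1], Y [3,6], H [4,7], H [5,8], H [7,10], S [9,11], Y [10,12], S [11,13], H [15,14], Y [16,15], and the DP table's final entry dp[16][15] is also 10, so no common subsequence is longer.

10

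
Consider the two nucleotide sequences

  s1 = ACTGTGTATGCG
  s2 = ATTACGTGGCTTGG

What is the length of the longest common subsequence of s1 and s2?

Pick A (s1 #1, s2 #4); then C (s1 #2, s2 #5); then T (s1 #3, s2 #7); then G (s1 #4, s2 #8); then G (s1 #6, s2 #9); then T (s1 #7, s2 #11); then T (s1 #9, s2 #12); then G (s1 #10, s2 #13); then G (s1 #12, s2 #14); all 9 bases appear in both, in order. The LCS DP gives dp[12][14] = 9, so this is optimal.

9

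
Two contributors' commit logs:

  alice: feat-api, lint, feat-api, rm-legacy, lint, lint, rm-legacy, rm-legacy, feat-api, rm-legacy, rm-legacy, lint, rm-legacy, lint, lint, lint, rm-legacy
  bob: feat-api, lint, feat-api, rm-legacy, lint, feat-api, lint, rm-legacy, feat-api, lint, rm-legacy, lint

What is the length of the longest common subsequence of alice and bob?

One common subsequence of length 11: feat-api (alice #1, bob #1), then lint (alice #2, bob #2), then feat-api (alice #3, bob #3), then rm-legacy (alice #4, bob #4), then lint (alice #5, bob #5), then lint (alice #6, bob #7), then rm-legacy (alice #8, bob #8), then feat-api (alice #9, bob #9), then lint (alice #12, bob #10), then rm-legacy (alice #13, bob #11), then lint (alice #16, bob #12), and the DP table's final entry dp[17][12] is also 11, so no common subsequence is longer.

11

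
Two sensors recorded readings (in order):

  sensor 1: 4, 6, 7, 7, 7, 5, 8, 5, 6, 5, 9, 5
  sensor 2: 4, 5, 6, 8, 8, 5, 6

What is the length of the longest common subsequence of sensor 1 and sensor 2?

Let dp[i][j] be the LCS length of the first i values of sensor 1 and the first j values of sensor 2. dp[i][j] = dp[i-1][j-1]+1 when the i-th and j-th values match, else max(dp[i-1][j], dp[i][j-1]).
    ·  4  5  6  8  8  5  6
 ·  0  0  0  0  0  0  0  0
 4  0  1  1  1  1  1  1  1
 6  0  1  1  2  2  2  2  2
 7  0  1  1  2  2  2  2  2
 7  0  1  1  2  2  2  2  2
 7  0  1  1  2  2  2  2  2
 5  0  1  2  2  2  2  3  3
 8  0  1  2  2  3  3  3  3
 5  0  1  2  2  3  3  4  4
 6  0  1  2  3  3  3  4  5
 5  0  1  2  3  3  3  4  5
 9  0  1  2  3  3  3  4  5
 5  0  1  2  3  3  3  4  5
dp[12][7] = 5. One LCS (by backtracking along matches): 4, 6, 8, 5, 6.

5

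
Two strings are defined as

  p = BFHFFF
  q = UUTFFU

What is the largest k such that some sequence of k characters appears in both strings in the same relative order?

Taking F (p #2, q #4) → F (p #4, q #5) gives a common subsequence of length 2. dp[6][6] = 2 confirms this is the maximum.

2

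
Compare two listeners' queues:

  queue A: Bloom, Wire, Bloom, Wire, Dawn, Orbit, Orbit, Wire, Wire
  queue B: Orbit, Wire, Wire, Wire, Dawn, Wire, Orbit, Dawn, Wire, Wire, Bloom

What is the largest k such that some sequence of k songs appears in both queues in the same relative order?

6

One common subsequence of length 6: Wire [2,3], Wire [4,4], Dawn [5,5], Orbit [6,7], Wire [8,9], Wire [9,10]. The LCS DP gives dp[9][11] = 6, so this is optimal.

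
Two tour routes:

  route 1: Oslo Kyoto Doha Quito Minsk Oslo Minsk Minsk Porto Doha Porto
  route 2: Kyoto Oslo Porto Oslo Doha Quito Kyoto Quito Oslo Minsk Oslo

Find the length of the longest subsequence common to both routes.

5

Match Oslo at route 1[1]=route 2[4]; then Kyoto at route 1[2]=route 2[7]; then Quito at route 1[4]=route 2[8]; then Minsk at route 1[5]=route 2[10]; then Oslo at route 1[6]=route 2[11] — 5 stops in the same relative order in both. dp[11][11] = 5 confirms this is the maximum.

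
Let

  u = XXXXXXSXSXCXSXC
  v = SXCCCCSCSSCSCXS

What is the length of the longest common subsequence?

Match X at u[1]=v[2]; then S at u[7]=v[10]; then S at u[9]=v[12]; then C at u[11]=v[13]; then X at u[12]=v[14]; then S at u[13]=v[15] — 6 characters in the same relative order in both. Since dp[15][15] = 6, nothing longer is possible.

6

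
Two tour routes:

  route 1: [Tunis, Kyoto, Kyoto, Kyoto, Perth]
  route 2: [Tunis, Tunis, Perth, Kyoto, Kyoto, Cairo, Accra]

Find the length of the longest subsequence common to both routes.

3

One common subsequence of length 3: Tunis [1,2], Kyoto [2,4], Kyoto [3,5]. The LCS DP gives dp[5][7] = 3, so this is optimal.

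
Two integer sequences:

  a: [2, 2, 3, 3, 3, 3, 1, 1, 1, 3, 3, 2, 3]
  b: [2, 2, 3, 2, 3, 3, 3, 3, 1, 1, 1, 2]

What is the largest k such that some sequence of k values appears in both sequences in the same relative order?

Taking 2 at a[1]=b[2], then 2 at a[2]=b[4], then 3 at a[3]=b[5], then 3 at a[4]=b[6], then 3 at a[5]=b[7], then 3 at a[6]=b[8], then 1 at a[7]=b[9], then 1 at a[8]=b[10], then 1 at a[9]=b[11], then 2 at a[12]=b[12] gives a common subsequence of length 10, and the DP table's final entry dp[13][12] is also 10, so no common subsequence is longer.

10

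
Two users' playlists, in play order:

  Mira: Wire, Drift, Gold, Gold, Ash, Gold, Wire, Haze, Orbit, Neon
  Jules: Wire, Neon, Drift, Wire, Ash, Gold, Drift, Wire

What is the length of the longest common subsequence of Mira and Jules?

Taking Wire (Mira #1, Jules #1) → Drift (Mira #2, Jules #3) → Ash (Mira #5, Jules #5) → Gold (Mira #6, Jules #6) → Wire (Mira #7, Jules #8) gives a common subsequence of length 5. dp[10][8] = 5 confirms this is the maximum.

5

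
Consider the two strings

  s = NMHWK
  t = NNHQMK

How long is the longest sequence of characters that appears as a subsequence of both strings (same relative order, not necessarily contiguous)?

3

Let dp[i][j] be the LCS length of the first i characters of s and the first j characters of t. dp[i][j] = dp[i-1][j-1]+1 when the i-th and j-th characters match, else max(dp[i-1][j], dp[i][j-1]).
    ·  N  N  H  Q  M  K
 ·  0  0  0  0  0  0  0
 N  0  1  1  1  1  1  1
 M  0  1  1  1  1  2  2
 H  0  1  1  2  2  2  2
 W  0  1  1  2  2  2  2
 K  0  1  1  2  2  2  3
dp[5][6] = 3. One LCS (by backtracking along matches): NMK.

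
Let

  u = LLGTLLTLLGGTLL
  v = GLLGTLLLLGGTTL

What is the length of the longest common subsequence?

12

One common subsequence of length 12: L [1,2]; then L [2,3]; then G [3,4]; then T [4,5]; then L [5,6]; then L [6,7]; then L [8,8]; then L [9,9]; then G [10,10]; then G [11,11]; then T [12,13]; then L [14,14]. The LCS DP gives dp[14][14] = 12, so this is optimal.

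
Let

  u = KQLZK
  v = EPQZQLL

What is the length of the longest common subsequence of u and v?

2

One common subsequence of length 2: Q [2,5] → L [3,7]. Since dp[5][7] = 2, nothing longer is possible.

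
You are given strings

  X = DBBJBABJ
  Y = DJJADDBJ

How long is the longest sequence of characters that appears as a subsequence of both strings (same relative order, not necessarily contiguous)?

5

Taking D (X #1, Y #1), then J (X #4, Y #3), then A (X #6, Y #4), then B (X #7, Y #7), then J (X #8, Y #8) gives a common subsequence of length 5, and the DP table's final entry dp[8][8] is also 5, so no common subsequence is longer.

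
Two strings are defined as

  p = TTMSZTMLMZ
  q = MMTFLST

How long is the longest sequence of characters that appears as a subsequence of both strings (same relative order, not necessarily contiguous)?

Let dp[i][j] be the LCS length of the first i characters of p and the first j characters of q. dp[i][j] = dp[i-1][j-1]+1 when the i-th and j-th characters match, else max(dp[i-1][j], dp[i][j-1]).
    ·  M  M  T  F  L  S  T
 ·  0  0  0  0  0  0  0  0
 T  0  0  0  1  1  1  1  1
 T  0  0  0  1  1  1  1  2
 M  0  1  1  1  1  1  1  2
 S  0  1  1  1  1  1  2  2
 Z  0  1  1  1  1  1  2  2
 T  0  1  1  2  2  2  2  3
 M  0  1  2  2  2  2  2  3
 L  0  1  2  2  2  3  3  3
 M  0  1  2  2  2  3  3  3
 Z  0  1  2  2  2  3  3  3
dp[10][7] = 3. One LCS (by backtracking along matches): TST.

3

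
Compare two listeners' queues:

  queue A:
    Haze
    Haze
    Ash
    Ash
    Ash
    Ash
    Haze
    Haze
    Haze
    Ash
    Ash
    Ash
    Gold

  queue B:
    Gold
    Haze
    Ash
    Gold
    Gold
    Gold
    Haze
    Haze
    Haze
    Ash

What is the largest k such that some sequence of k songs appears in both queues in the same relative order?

Match Haze at queue A[2]=queue B[2], then Ash at queue A[3]=queue B[3], then Haze at queue A[7]=queue B[7], then Haze at queue A[8]=queue B[8], then Haze at queue A[9]=queue B[9], then Ash at queue A[12]=queue B[10] — 6 songs in the same relative order in both, and the DP table's final entry dp[13][10] is also 6, so no common subsequence is longer.

6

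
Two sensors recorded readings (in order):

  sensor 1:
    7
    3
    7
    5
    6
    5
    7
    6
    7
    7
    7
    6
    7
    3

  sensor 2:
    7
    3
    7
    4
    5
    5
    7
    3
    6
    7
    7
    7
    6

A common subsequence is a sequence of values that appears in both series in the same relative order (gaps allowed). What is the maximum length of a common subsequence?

Taking 7 (sensor 1 #1, sensor 2 #1); then 3 (sensor 1 #2, sensor 2 #2); then 7 (sensor 1 #3, sensor 2 #3); then 5 (sensor 1 #4, sensor 2 #5); then 5 (sensor 1 #6, sensor 2 #6); then 7 (sensor 1 #7, sensor 2 #7); then 6 (sensor 1 #8, sensor 2 #9); then 7 (sensor 1 #9, sensor 2 #10); then 7 (sensor 1 #10, sensor 2 #11); then 7 (sensor 1 #11, sensor 2 #12); then 6 (sensor 1 #12, sensor 2 #13) gives a common subsequence of length 11. The LCS DP gives dp[14][13] = 11, so this is optimal.

11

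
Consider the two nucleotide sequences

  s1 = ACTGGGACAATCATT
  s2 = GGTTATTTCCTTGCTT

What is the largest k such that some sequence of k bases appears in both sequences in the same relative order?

Match G [4,1] → G [5,2] → A [7,5] → C [8,10] → T [11,12] → C [12,14] → T [14,15] → T [15,16] — 8 bases in the same relative order in both. dp[15][16] = 8 confirms this is the maximum.

8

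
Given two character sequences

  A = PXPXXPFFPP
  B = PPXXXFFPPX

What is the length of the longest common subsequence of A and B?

8

Let dp[i][j] be the LCS length of the first i characters of A and the first j characters of B. dp[i][j] = dp[i-1][j-1]+1 when the i-th and j-th characters match, else max(dp[i-1][j], dp[i][j-1]).
    ·  P  P  X  X  X  F  F  P  P  X
 ·  0  0  0  0  0  0  0  0  0  0  0
 P  0  1  1  1  1  1  1  1  1  1  1
 X  0  1  1  2  2  2  2  2  2  2  2
 P  0  1  2  2  2  2  2  2  3  3  3
 X  0  1  2  3  3  3  3  3  3  3  4
 X  0  1  2  3  4  4  4  4  4  4  4
 P  0  1  2  3  4  4  4  4  5  5  5
 F  0  1  2  3  4  4  5  5  5  5  5
 F  0  1  2  3  4  4  5  6  6  6  6
 P  0  1  2  3  4  4  5  6  7  7  7
 P  0  1  2  3  4  4  5  6  7  8  8
dp[10][10] = 8. One LCS (by backtracking along matches): PXXXFFPP.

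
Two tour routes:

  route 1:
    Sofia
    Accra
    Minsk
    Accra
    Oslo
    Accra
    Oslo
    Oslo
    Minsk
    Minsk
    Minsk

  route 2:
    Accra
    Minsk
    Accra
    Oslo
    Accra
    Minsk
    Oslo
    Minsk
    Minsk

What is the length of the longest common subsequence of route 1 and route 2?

8

Match Accra [2,1]; then Minsk [3,2]; then Accra [4,3]; then Oslo [5,4]; then Accra [6,5]; then Oslo [8,7]; then Minsk [10,8]; then Minsk [11,9] — 8 stops in the same relative order in both, and the DP table's final entry dp[11][9] is also 8, so no common subsequence is longer.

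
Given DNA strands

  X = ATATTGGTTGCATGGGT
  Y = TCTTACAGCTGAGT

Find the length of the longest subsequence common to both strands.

9

Taking T [2,1] → T [4,3] → T [5,4] → G [6,8] → T [9,10] → G [10,11] → A [12,12] → G [16,13] → T [17,14] gives a common subsequence of length 9. Since dp[17][14] = 9, nothing longer is possible.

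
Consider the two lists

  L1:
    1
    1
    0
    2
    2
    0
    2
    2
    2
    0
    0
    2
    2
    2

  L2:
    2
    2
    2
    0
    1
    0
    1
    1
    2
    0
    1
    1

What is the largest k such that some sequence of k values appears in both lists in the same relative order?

Match 2 [7,1], 2 [8,2], 2 [9,3], 0 [10,4], 0 [11,6], 2 [12,9] — 6 values in the same relative order in both, and the DP table's final entry dp[14][12] is also 6, so no common subsequence is longer.

6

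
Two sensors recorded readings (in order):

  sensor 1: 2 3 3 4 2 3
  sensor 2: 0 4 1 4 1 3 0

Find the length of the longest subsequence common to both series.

Let dp[i][j] be the LCS length of the first i values of sensor 1 and the first j values of sensor 2. dp[i][j] = dp[i-1][j-1]+1 when the i-th and j-th values match, else max(dp[i-1][j], dp[i][j-1]).
    ·  0  4  1  4  1  3  0
 ·  0  0  0  0  0  0  0  0
 2  0  0  0  0  0  0  0  0
 3  0  0  0  0  0  0  1  1
 3  0  0  0  0  0  0  1  1
 4  0  0  1  1  1  1  1  1
 2  0  0  1  1  1  1  1  1
 3  0  0  1  1  1  1  2  2
dp[6][7] = 2. One LCS (by backtracking along matches): 4, 3.

2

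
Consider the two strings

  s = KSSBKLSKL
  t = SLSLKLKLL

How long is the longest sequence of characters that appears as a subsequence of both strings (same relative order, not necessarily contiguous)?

Match S [2,1], then S [3,3], then K [5,5], then L [6,6], then K [8,7], then L [9,9] — 6 characters in the same relative order in both. dp[9][9] = 6 confirms this is the maximum.

6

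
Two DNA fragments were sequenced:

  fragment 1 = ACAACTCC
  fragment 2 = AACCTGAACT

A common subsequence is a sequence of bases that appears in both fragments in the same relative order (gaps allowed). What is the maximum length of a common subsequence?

6

Let dp[i][j] be the LCS length of the first i bases of fragment 1 and the first j bases of fragment 2. dp[i][j] = dp[i-1][j-1]+1 when the i-th and j-th bases match, else max(dp[i-1][j], dp[i][j-1]).
    ·  A  A  C  C  T  G  A  A  C  T
 ·  0  0  0  0  0  0  0  0  0  0  0
 A  0  1  1  1  1  1  1  1  1  1  1
 C  0  1  1  2  2  2  2  2  2  2  2
 A  0  1  2  2  2  2  2  3  3  3  3
 A  0  1  2  2  2  2  2  3  4  4  4
 C  0  1  2  3  3  3  3  3  4  5  5
 T  0  1  2  3  3  4  4  4  4  5  6
 C  0  1  2  3  4  4  4  4  4  5  6
 C  0  1  2  3  4  4  4  4  4  5  6
dp[8][10] = 6. One LCS (by backtracking along matches): ACAACT.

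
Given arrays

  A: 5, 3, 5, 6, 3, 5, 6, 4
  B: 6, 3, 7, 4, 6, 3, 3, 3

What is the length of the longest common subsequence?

3

Let dp[i][j] be the LCS length of the first i values of A and the first j values of B. dp[i][j] = dp[i-1][j-1]+1 when the i-th and j-th values match, else max(dp[i-1][j], dp[i][j-1]).
    ·  6  3  7  4  6  3  3  3
 ·  0  0  0  0  0  0  0  0  0
 5  0  0  0  0  0  0  0  0  0
 3  0  0  1  1  1  1  1  1  1
 5  0  0  1  1  1  1  1  1  1
 6  0  1  1  1  1  2  2  2  2
 3  0  1  2  2  2  2  3  3  3
 5  0  1  2  2  2  2  3  3  3
 6  0  1  2  2  2  3  3  3  3
 4  0  1  2  2  3  3  3  3  3
dp[8][8] = 3. One LCS (by backtracking along matches): 3, 6, 3.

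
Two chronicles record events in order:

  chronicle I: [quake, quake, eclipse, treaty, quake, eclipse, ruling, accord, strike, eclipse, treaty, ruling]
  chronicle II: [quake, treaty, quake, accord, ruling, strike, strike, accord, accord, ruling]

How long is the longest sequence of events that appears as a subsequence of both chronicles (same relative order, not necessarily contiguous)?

6

Taking quake [2,1]; then treaty [4,2]; then quake [5,3]; then ruling [7,5]; then accord [8,9]; then ruling [12,10] gives a common subsequence of length 6, and the DP table's final entry dp[12][10] is also 6, so no common subsequence is longer.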